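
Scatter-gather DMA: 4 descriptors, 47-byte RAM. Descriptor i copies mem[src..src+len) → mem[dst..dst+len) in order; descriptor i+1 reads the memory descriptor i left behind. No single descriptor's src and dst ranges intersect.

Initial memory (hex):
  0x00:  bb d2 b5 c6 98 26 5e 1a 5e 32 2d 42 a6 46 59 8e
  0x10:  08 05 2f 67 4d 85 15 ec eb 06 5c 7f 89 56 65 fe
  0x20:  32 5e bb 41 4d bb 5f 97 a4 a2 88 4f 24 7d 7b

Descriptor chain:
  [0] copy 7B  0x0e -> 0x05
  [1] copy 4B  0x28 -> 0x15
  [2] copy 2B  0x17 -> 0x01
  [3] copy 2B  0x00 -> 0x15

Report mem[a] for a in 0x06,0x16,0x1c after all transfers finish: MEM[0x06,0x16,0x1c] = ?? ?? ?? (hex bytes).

D0: mem[0x05..0x0b] <- [59 8e 08 05 2f 67 4d]
D1: mem[0x15..0x18] <- [a4 a2 88 4f]
D2: mem[0x01..0x02] <- [88 4f]
D3: mem[0x15..0x16] <- [bb 88]
query mem[0x06]=0x8e, mem[0x16]=0x88, mem[0x1c]=0x89

MEM[0x06,0x16,0x1c] = 8e 88 89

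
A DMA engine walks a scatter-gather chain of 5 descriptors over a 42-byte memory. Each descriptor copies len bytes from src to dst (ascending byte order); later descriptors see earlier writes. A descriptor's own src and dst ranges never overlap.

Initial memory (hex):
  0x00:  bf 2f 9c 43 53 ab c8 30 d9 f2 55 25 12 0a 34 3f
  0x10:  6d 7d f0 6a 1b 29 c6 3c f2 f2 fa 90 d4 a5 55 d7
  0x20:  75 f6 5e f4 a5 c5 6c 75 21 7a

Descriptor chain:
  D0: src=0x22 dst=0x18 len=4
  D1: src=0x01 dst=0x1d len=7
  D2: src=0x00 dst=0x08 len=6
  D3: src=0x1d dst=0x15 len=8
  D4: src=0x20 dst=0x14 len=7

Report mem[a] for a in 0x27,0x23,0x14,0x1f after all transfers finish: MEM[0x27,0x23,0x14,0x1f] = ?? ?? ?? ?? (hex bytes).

MEM[0x27,0x23,0x14,0x1f] = 75 30 53 43

#0 dst[0x18+4] := {0x5e,0xf4,0xa5,0xc5}
#1 dst[0x1d+7] := {0x2f,0x9c,0x43,0x53,0xab,0xc8,0x30}
#2 dst[0x08+6] := {0xbf,0x2f,0x9c,0x43,0x53,0xab}
#3 dst[0x15+8] := {0x2f,0x9c,0x43,0x53,0xab,0xc8,0x30,0xa5}
#4 dst[0x14+7] := {0x53,0xab,0xc8,0x30,0xa5,0xc5,0x6c}
query mem[0x27]=0x75, mem[0x23]=0x30, mem[0x14]=0x53, mem[0x1f]=0x43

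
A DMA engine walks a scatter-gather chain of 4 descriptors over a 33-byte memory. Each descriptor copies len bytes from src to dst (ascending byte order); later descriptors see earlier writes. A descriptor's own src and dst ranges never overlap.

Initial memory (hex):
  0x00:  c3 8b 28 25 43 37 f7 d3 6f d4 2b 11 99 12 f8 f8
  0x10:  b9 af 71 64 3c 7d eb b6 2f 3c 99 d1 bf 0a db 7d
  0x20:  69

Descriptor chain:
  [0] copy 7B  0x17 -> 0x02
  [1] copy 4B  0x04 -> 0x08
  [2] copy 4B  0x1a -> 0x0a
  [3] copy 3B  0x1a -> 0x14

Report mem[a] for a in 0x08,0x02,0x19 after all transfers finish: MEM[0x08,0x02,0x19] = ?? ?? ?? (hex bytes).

#0 dst[0x02+7] := {0xb6,0x2f,0x3c,0x99,0xd1,0xbf,0x0a}
#1 dst[0x08+4] := {0x3c,0x99,0xd1,0xbf}
#2 dst[0x0a+4] := {0x99,0xd1,0xbf,0x0a}
#3 dst[0x14+3] := {0x99,0xd1,0xbf}
query mem[0x08]=0x3c, mem[0x02]=0xb6, mem[0x19]=0x3c

MEM[0x08,0x02,0x19] = 3c b6 3c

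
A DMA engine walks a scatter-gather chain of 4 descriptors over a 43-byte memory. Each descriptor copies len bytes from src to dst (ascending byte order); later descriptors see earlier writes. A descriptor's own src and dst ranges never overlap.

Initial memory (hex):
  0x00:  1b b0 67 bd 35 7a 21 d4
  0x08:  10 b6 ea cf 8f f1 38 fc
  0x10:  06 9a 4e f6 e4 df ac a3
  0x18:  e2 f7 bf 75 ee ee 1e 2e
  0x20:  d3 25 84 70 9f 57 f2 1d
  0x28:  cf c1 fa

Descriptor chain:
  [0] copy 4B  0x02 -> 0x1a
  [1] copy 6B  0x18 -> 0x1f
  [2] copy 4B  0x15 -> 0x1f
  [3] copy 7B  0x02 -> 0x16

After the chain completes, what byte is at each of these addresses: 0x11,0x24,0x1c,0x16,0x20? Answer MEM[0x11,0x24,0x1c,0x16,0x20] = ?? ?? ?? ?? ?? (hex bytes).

[0] 0x02->0x1a len=4 : 67 bd 35 7a
[1] 0x18->0x1f len=6 : e2 f7 67 bd 35 7a
[2] 0x15->0x1f len=4 : df ac a3 e2
[3] 0x02->0x16 len=7 : 67 bd 35 7a 21 d4 10
query mem[0x11]=0x9a, mem[0x24]=0x7a, mem[0x1c]=0x10, mem[0x16]=0x67, mem[0x20]=0xac

MEM[0x11,0x24,0x1c,0x16,0x20] = 9a 7a 10 67 ac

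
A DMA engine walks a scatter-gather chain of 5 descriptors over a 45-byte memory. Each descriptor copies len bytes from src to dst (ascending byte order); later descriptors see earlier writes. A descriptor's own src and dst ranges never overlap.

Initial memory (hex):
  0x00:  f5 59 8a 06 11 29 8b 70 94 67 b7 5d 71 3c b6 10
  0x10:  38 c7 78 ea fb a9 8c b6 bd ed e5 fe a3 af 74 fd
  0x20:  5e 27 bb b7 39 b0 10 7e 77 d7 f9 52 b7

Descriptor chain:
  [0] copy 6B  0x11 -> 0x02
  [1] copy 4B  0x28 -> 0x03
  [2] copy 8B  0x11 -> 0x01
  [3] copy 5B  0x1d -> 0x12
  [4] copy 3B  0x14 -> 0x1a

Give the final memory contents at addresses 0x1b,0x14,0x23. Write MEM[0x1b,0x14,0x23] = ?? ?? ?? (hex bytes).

D0: mem[0x02..0x07] <- [c7 78 ea fb a9 8c]
D1: mem[0x03..0x06] <- [77 d7 f9 52]
D2: mem[0x01..0x08] <- [c7 78 ea fb a9 8c b6 bd]
D3: mem[0x12..0x16] <- [af 74 fd 5e 27]
D4: mem[0x1a..0x1c] <- [fd 5e 27]
query mem[0x1b]=0x5e, mem[0x14]=0xfd, mem[0x23]=0xb7

MEM[0x1b,0x14,0x23] = 5e fd b7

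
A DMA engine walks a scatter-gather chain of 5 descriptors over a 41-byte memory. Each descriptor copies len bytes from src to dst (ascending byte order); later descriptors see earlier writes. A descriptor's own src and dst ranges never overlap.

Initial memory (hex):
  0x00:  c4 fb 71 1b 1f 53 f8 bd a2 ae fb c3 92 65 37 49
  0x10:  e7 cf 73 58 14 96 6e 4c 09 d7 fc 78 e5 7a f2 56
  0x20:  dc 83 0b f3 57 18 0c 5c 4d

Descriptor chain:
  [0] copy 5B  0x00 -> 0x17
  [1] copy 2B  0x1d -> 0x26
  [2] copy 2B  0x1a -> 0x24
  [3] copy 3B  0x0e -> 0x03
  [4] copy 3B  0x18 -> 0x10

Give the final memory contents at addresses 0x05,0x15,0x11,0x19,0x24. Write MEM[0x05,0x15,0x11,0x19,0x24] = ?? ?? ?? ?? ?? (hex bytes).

#0 dst[0x17+5] := {0xc4,0xfb,0x71,0x1b,0x1f}
#1 dst[0x26+2] := {0x7a,0xf2}
#2 dst[0x24+2] := {0x1b,0x1f}
#3 dst[0x03+3] := {0x37,0x49,0xe7}
#4 dst[0x10+3] := {0xfb,0x71,0x1b}
query mem[0x05]=0xe7, mem[0x15]=0x96, mem[0x11]=0x71, mem[0x19]=0x71, mem[0x24]=0x1b

MEM[0x05,0x15,0x11,0x19,0x24] = e7 96 71 71 1b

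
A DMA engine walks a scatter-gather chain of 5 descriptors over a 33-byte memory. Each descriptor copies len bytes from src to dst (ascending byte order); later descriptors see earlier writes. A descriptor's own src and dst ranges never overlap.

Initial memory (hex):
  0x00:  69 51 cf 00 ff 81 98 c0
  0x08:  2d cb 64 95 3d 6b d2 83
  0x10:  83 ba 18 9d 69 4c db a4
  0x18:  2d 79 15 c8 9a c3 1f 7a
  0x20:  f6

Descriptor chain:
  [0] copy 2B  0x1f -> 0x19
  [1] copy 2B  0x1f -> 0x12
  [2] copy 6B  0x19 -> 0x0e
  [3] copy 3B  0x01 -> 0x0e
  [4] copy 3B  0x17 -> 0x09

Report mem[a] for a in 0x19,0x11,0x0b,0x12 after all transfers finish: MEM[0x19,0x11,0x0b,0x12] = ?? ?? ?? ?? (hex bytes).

  after D0: wrote 2B at 0x19 = 7af6
  after D1: wrote 2B at 0x12 = 7af6
  after D2: wrote 6B at 0x0e = 7af6c89ac31f
  after D3: wrote 3B at 0x0e = 51cf00
  after D4: wrote 3B at 0x09 = a42d7a
query mem[0x19]=0x7a, mem[0x11]=0x9a, mem[0x0b]=0x7a, mem[0x12]=0xc3

MEM[0x19,0x11,0x0b,0x12] = 7a 9a 7a c3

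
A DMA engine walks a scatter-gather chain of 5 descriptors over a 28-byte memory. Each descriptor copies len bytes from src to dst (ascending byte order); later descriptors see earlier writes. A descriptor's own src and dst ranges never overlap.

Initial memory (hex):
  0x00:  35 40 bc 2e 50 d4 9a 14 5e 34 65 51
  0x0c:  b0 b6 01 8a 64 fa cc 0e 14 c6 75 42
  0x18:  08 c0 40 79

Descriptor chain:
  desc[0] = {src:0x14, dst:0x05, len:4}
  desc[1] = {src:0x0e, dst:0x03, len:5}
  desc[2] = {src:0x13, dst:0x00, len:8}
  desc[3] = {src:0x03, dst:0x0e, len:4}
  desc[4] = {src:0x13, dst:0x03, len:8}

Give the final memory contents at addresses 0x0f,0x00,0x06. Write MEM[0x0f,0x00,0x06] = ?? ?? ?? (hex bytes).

MEM[0x0f,0x00,0x06] = 42 0e 75

  after D0: wrote 4B at 0x05 = 14c67542
  after D1: wrote 5B at 0x03 = 018a64facc
  after D2: wrote 8B at 0x00 = 0e14c6754208c040
  after D3: wrote 4B at 0x0e = 754208c0
  after D4: wrote 8B at 0x03 = 0e14c6754208c040
query mem[0x0f]=0x42, mem[0x00]=0x0e, mem[0x06]=0x75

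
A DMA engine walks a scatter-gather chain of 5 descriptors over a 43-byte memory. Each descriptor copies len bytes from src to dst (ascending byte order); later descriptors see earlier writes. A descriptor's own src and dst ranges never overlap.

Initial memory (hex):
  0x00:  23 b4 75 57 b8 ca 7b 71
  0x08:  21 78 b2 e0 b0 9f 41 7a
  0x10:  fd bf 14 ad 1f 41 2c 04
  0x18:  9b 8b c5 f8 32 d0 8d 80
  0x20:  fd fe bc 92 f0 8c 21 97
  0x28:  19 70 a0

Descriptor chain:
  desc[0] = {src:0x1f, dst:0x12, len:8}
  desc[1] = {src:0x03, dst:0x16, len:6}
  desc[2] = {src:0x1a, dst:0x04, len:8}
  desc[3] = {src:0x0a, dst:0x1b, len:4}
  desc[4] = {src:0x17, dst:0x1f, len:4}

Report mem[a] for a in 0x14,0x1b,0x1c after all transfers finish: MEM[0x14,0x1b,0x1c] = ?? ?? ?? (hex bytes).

D0: mem[0x12..0x19] <- [80 fd fe bc 92 f0 8c 21]
D1: mem[0x16..0x1b] <- [57 b8 ca 7b 71 21]
D2: mem[0x04..0x0b] <- [71 21 32 d0 8d 80 fd fe]
D3: mem[0x1b..0x1e] <- [fd fe b0 9f]
D4: mem[0x1f..0x22] <- [b8 ca 7b 71]
query mem[0x14]=0xfe, mem[0x1b]=0xfd, mem[0x1c]=0xfe

MEM[0x14,0x1b,0x1c] = fe fd fe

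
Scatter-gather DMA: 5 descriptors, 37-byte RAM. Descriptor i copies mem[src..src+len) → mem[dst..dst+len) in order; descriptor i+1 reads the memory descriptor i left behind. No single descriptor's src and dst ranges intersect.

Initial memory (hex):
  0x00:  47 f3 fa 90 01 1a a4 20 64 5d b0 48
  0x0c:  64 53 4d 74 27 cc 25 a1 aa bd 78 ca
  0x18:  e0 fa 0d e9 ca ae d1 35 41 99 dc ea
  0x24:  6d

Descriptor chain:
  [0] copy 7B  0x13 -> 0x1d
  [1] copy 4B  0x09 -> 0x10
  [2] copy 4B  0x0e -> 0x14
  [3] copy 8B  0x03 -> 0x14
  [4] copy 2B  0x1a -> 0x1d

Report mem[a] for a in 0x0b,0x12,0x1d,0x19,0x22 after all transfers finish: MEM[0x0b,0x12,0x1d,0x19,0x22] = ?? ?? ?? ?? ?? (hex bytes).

D0: mem[0x1d..0x23] <- [a1 aa bd 78 ca e0 fa]
D1: mem[0x10..0x13] <- [5d b0 48 64]
D2: mem[0x14..0x17] <- [4d 74 5d b0]
D3: mem[0x14..0x1b] <- [90 01 1a a4 20 64 5d b0]
D4: mem[0x1d..0x1e] <- [5d b0]
query mem[0x0b]=0x48, mem[0x12]=0x48, mem[0x1d]=0x5d, mem[0x19]=0x64, mem[0x22]=0xe0

MEM[0x0b,0x12,0x1d,0x19,0x22] = 48 48 5d 64 e0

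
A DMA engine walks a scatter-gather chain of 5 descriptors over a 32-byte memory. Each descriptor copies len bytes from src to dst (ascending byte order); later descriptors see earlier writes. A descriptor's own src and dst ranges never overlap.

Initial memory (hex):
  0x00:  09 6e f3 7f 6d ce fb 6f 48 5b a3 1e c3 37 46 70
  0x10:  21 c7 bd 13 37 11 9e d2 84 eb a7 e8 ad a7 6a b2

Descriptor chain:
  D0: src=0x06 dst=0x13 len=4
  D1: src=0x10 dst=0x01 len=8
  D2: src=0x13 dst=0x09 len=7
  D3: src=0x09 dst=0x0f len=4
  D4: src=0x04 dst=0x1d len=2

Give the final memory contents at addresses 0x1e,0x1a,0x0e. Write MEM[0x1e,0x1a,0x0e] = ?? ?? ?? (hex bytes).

  after D0: wrote 4B at 0x13 = fb6f485b
  after D1: wrote 8B at 0x01 = 21c7bdfb6f485bd2
  after D2: wrote 7B at 0x09 = fb6f485bd284eb
  after D3: wrote 4B at 0x0f = fb6f485b
  after D4: wrote 2B at 0x1d = fb6f
query mem[0x1e]=0x6f, mem[0x1a]=0xa7, mem[0x0e]=0x84

MEM[0x1e,0x1a,0x0e] = 6f a7 84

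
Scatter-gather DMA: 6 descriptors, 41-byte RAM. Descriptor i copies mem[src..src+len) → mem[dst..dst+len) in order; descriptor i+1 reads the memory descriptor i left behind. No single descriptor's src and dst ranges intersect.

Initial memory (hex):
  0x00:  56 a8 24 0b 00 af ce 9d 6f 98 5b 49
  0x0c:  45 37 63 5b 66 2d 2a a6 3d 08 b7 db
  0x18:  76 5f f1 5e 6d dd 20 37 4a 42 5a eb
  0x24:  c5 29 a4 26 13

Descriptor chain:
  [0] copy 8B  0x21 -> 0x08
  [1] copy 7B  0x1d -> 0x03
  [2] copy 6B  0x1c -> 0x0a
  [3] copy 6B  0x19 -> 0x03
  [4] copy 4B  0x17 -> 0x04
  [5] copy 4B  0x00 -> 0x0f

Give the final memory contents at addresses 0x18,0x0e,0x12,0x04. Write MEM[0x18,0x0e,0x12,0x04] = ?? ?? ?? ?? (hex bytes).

MEM[0x18,0x0e,0x12,0x04] = 76 4a 5f db

D0: mem[0x08..0x0f] <- [42 5a eb c5 29 a4 26 13]
D1: mem[0x03..0x09] <- [dd 20 37 4a 42 5a eb]
D2: mem[0x0a..0x0f] <- [6d dd 20 37 4a 42]
D3: mem[0x03..0x08] <- [5f f1 5e 6d dd 20]
D4: mem[0x04..0x07] <- [db 76 5f f1]
D5: mem[0x0f..0x12] <- [56 a8 24 5f]
query mem[0x18]=0x76, mem[0x0e]=0x4a, mem[0x12]=0x5f, mem[0x04]=0xdb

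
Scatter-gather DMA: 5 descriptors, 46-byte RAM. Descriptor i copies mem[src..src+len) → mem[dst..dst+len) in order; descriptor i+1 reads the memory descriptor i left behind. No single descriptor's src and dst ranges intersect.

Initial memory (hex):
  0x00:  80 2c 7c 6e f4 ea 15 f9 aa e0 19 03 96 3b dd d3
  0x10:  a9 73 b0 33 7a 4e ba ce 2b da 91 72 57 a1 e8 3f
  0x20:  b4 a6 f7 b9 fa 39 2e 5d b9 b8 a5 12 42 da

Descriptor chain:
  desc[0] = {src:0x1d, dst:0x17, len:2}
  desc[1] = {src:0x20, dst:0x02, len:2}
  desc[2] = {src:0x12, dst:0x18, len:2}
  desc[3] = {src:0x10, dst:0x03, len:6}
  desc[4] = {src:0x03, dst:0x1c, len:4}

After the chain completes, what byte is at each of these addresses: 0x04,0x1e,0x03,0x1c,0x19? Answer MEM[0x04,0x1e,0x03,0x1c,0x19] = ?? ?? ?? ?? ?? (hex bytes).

  after D0: wrote 2B at 0x17 = a1e8
  after D1: wrote 2B at 0x02 = b4a6
  after D2: wrote 2B at 0x18 = b033
  after D3: wrote 6B at 0x03 = a973b0337a4e
  after D4: wrote 4B at 0x1c = a973b033
query mem[0x04]=0x73, mem[0x1e]=0xb0, mem[0x03]=0xa9, mem[0x1c]=0xa9, mem[0x19]=0x33

MEM[0x04,0x1e,0x03,0x1c,0x19] = 73 b0 a9 a9 33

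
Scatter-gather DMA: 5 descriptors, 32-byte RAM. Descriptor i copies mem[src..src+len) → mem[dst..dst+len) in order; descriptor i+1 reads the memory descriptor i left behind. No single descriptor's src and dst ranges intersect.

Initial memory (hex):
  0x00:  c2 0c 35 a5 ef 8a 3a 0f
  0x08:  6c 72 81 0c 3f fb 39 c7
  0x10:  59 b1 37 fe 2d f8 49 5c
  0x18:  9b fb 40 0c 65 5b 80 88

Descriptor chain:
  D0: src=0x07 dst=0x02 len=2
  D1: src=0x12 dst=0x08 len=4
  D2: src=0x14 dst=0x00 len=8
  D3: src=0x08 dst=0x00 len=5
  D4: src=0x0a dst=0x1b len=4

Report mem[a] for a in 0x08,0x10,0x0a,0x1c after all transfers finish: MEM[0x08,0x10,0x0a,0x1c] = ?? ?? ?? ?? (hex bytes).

MEM[0x08,0x10,0x0a,0x1c] = 37 59 2d f8

[0] 0x07->0x02 len=2 : 0f 6c
[1] 0x12->0x08 len=4 : 37 fe 2d f8
[2] 0x14->0x00 len=8 : 2d f8 49 5c 9b fb 40 0c
[3] 0x08->0x00 len=5 : 37 fe 2d f8 3f
[4] 0x0a->0x1b len=4 : 2d f8 3f fb
query mem[0x08]=0x37, mem[0x10]=0x59, mem[0x0a]=0x2d, mem[0x1c]=0xf8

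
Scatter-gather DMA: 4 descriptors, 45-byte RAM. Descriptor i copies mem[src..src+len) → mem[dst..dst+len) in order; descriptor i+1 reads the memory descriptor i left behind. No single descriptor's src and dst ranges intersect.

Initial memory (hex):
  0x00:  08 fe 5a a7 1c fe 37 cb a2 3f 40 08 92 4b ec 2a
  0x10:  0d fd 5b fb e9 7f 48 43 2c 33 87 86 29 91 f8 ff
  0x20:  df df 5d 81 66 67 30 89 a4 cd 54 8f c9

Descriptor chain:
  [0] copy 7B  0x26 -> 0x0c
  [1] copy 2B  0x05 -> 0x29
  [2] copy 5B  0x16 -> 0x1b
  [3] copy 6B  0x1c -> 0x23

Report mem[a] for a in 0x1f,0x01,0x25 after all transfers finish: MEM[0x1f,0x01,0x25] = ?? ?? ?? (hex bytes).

MEM[0x1f,0x01,0x25] = 87 fe 33

  after D0: wrote 7B at 0x0c = 3089a4cd548fc9
  after D1: wrote 2B at 0x29 = fe37
  after D2: wrote 5B at 0x1b = 48432c3387
  after D3: wrote 6B at 0x23 = 432c3387dfdf
query mem[0x1f]=0x87, mem[0x01]=0xfe, mem[0x25]=0x33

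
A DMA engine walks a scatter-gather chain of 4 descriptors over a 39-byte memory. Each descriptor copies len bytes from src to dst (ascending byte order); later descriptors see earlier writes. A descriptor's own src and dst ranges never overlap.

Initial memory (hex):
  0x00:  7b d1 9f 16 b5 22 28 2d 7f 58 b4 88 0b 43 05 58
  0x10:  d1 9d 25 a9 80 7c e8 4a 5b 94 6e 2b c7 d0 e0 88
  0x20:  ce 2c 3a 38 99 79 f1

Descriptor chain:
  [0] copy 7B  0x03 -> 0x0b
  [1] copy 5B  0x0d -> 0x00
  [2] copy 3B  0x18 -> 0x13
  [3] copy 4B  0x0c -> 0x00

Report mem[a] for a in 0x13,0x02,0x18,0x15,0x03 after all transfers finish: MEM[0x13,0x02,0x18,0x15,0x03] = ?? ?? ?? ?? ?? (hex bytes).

MEM[0x13,0x02,0x18,0x15,0x03] = 5b 28 5b 6e 2d

  after D0: wrote 7B at 0x0b = 16b522282d7f58
  after D1: wrote 5B at 0x00 = 22282d7f58
  after D2: wrote 3B at 0x13 = 5b946e
  after D3: wrote 4B at 0x00 = b522282d
query mem[0x13]=0x5b, mem[0x02]=0x28, mem[0x18]=0x5b, mem[0x15]=0x6e, mem[0x03]=0x2d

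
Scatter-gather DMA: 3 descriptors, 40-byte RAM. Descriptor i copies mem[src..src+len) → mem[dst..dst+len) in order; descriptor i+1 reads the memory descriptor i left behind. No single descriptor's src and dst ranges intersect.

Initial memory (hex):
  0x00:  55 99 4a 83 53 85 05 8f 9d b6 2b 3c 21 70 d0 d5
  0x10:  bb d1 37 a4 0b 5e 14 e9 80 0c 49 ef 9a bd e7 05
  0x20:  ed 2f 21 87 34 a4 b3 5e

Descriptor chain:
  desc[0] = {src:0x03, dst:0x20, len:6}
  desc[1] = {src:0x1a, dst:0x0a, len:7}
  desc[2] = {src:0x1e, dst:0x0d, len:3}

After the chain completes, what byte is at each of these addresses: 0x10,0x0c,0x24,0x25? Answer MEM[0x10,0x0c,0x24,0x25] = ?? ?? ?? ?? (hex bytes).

[0] 0x03->0x20 len=6 : 83 53 85 05 8f 9d
[1] 0x1a->0x0a len=7 : 49 ef 9a bd e7 05 83
[2] 0x1e->0x0d len=3 : e7 05 83
query mem[0x10]=0x83, mem[0x0c]=0x9a, mem[0x24]=0x8f, mem[0x25]=0x9d

MEM[0x10,0x0c,0x24,0x25] = 83 9a 8f 9d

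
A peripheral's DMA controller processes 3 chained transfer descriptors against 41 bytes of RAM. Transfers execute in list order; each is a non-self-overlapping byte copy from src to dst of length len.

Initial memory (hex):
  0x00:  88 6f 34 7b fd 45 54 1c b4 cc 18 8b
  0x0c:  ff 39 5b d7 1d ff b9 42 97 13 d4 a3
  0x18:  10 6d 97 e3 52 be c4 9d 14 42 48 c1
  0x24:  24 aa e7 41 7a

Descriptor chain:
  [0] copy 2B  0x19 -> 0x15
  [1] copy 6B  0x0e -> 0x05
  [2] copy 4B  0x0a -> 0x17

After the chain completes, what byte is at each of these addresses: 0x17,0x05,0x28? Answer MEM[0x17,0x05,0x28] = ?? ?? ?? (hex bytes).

MEM[0x17,0x05,0x28] = 42 5b 7a

D0: mem[0x15..0x16] <- [6d 97]
D1: mem[0x05..0x0a] <- [5b d7 1d ff b9 42]
D2: mem[0x17..0x1a] <- [42 8b ff 39]
query mem[0x17]=0x42, mem[0x05]=0x5b, mem[0x28]=0x7a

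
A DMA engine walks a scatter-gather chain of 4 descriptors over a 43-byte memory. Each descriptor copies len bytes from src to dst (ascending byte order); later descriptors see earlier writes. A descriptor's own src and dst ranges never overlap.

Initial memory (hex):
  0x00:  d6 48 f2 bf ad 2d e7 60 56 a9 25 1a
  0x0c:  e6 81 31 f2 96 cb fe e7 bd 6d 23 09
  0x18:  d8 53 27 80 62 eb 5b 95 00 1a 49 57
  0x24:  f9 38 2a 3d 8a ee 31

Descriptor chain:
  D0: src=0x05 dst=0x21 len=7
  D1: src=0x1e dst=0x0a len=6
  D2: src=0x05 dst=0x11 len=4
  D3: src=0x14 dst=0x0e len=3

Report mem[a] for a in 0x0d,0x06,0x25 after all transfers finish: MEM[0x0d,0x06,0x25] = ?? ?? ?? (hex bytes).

  after D0: wrote 7B at 0x21 = 2de76056a9251a
  after D1: wrote 6B at 0x0a = 5b95002de760
  after D2: wrote 4B at 0x11 = 2de76056
  after D3: wrote 3B at 0x0e = 566d23
query mem[0x0d]=0x2d, mem[0x06]=0xe7, mem[0x25]=0xa9

MEM[0x0d,0x06,0x25] = 2d e7 a9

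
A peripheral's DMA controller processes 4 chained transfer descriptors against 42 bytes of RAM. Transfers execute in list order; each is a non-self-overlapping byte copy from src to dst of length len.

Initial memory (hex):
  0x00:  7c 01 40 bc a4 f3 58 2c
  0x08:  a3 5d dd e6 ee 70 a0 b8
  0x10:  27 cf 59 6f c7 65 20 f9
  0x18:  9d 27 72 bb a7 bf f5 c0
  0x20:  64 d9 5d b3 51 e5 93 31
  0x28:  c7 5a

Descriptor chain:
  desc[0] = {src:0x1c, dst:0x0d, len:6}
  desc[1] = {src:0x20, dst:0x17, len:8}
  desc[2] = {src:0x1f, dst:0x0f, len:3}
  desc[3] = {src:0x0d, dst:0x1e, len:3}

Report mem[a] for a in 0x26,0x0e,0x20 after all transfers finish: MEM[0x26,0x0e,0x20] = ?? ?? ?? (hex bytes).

#0 dst[0x0d+6] := {0xa7,0xbf,0xf5,0xc0,0x64,0xd9}
#1 dst[0x17+8] := {0x64,0xd9,0x5d,0xb3,0x51,0xe5,0x93,0x31}
#2 dst[0x0f+3] := {0xc0,0x64,0xd9}
#3 dst[0x1e+3] := {0xa7,0xbf,0xc0}
query mem[0x26]=0x93, mem[0x0e]=0xbf, mem[0x20]=0xc0

MEM[0x26,0x0e,0x20] = 93 bf c0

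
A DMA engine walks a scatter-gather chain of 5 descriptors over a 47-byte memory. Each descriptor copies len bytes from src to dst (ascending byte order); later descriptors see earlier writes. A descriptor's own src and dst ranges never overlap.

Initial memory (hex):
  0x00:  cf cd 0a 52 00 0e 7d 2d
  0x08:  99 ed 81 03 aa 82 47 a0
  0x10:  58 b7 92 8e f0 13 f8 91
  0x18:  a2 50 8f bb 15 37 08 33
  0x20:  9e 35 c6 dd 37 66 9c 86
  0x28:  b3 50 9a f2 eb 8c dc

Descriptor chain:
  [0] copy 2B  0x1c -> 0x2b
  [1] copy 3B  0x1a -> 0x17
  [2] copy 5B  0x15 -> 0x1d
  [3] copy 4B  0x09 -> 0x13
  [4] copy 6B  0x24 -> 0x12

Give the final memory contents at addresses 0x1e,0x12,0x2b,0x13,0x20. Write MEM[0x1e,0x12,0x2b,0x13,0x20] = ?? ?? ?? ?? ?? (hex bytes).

MEM[0x1e,0x12,0x2b,0x13,0x20] = f8 37 15 66 bb

D0: mem[0x2b..0x2c] <- [15 37]
D1: mem[0x17..0x19] <- [8f bb 15]
D2: mem[0x1d..0x21] <- [13 f8 8f bb 15]
D3: mem[0x13..0x16] <- [ed 81 03 aa]
D4: mem[0x12..0x17] <- [37 66 9c 86 b3 50]
query mem[0x1e]=0xf8, mem[0x12]=0x37, mem[0x2b]=0x15, mem[0x13]=0x66, mem[0x20]=0xbb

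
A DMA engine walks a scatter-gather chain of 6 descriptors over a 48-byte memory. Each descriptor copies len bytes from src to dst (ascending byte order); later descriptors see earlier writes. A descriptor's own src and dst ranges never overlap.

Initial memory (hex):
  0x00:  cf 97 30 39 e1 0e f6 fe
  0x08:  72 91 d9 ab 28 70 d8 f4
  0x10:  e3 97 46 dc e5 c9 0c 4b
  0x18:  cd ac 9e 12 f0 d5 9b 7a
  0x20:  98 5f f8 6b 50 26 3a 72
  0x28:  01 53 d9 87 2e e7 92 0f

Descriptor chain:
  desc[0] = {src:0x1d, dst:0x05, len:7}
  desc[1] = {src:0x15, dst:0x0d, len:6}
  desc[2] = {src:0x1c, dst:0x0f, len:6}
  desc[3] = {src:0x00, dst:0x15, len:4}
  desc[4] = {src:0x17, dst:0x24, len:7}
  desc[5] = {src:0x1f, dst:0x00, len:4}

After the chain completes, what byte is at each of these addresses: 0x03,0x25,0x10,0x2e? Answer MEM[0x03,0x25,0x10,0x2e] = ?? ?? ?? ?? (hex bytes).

MEM[0x03,0x25,0x10,0x2e] = f8 39 d5 92

[0] 0x1d->0x05 len=7 : d5 9b 7a 98 5f f8 6b
[1] 0x15->0x0d len=6 : c9 0c 4b cd ac 9e
[2] 0x1c->0x0f len=6 : f0 d5 9b 7a 98 5f
[3] 0x00->0x15 len=4 : cf 97 30 39
[4] 0x17->0x24 len=7 : 30 39 ac 9e 12 f0 d5
[5] 0x1f->0x00 len=4 : 7a 98 5f f8
query mem[0x03]=0xf8, mem[0x25]=0x39, mem[0x10]=0xd5, mem[0x2e]=0x92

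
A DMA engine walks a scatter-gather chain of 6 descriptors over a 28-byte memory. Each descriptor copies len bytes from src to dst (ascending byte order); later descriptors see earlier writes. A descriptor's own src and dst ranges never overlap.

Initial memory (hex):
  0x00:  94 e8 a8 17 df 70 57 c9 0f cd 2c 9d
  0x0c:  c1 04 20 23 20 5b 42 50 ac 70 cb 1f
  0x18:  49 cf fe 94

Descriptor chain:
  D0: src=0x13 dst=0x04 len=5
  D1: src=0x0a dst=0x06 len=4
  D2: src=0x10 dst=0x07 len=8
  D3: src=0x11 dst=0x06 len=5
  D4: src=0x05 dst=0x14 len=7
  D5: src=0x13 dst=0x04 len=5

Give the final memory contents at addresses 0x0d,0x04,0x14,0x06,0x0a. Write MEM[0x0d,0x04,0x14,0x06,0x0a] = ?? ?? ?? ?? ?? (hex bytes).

MEM[0x0d,0x04,0x14,0x06,0x0a] = cb 50 ac 5b 70

#0 dst[0x04+5] := {0x50,0xac,0x70,0xcb,0x1f}
#1 dst[0x06+4] := {0x2c,0x9d,0xc1,0x04}
#2 dst[0x07+8] := {0x20,0x5b,0x42,0x50,0xac,0x70,0xcb,0x1f}
#3 dst[0x06+5] := {0x5b,0x42,0x50,0xac,0x70}
#4 dst[0x14+7] := {0xac,0x5b,0x42,0x50,0xac,0x70,0xac}
#5 dst[0x04+5] := {0x50,0xac,0x5b,0x42,0x50}
query mem[0x0d]=0xcb, mem[0x04]=0x50, mem[0x14]=0xac, mem[0x06]=0x5b, mem[0x0a]=0x70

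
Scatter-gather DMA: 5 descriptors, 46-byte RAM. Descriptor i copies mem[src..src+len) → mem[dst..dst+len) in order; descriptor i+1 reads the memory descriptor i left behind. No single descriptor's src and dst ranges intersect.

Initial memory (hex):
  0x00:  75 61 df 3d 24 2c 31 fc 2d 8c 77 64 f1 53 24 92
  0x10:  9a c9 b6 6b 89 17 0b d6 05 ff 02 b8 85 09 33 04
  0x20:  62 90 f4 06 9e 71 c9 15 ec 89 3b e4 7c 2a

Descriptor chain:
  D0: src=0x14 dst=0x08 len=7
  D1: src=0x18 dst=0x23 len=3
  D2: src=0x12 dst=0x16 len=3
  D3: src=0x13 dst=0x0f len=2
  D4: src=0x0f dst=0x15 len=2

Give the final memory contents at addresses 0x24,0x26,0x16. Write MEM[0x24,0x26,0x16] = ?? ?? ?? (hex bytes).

#0 dst[0x08+7] := {0x89,0x17,0x0b,0xd6,0x05,0xff,0x02}
#1 dst[0x23+3] := {0x05,0xff,0x02}
#2 dst[0x16+3] := {0xb6,0x6b,0x89}
#3 dst[0x0f+2] := {0x6b,0x89}
#4 dst[0x15+2] := {0x6b,0x89}
query mem[0x24]=0xff, mem[0x26]=0xc9, mem[0x16]=0x89

MEM[0x24,0x26,0x16] = ff c9 89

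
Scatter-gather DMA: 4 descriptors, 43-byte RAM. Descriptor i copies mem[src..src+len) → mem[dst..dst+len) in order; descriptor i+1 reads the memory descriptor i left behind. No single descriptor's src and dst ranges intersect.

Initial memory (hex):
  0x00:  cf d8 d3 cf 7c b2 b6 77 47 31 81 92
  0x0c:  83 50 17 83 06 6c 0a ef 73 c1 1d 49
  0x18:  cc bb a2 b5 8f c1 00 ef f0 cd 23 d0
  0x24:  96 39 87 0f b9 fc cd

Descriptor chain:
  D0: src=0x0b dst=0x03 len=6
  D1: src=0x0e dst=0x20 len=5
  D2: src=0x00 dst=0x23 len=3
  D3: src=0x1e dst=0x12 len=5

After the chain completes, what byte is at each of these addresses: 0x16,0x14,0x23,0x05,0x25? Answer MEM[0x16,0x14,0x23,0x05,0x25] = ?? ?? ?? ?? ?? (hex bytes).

[0] 0x0b->0x03 len=6 : 92 83 50 17 83 06
[1] 0x0e->0x20 len=5 : 17 83 06 6c 0a
[2] 0x00->0x23 len=3 : cf d8 d3
[3] 0x1e->0x12 len=5 : 00 ef 17 83 06
query mem[0x16]=0x06, mem[0x14]=0x17, mem[0x23]=0xcf, mem[0x05]=0x50, mem[0x25]=0xd3

MEM[0x16,0x14,0x23,0x05,0x25] = 06 17 cf 50 d3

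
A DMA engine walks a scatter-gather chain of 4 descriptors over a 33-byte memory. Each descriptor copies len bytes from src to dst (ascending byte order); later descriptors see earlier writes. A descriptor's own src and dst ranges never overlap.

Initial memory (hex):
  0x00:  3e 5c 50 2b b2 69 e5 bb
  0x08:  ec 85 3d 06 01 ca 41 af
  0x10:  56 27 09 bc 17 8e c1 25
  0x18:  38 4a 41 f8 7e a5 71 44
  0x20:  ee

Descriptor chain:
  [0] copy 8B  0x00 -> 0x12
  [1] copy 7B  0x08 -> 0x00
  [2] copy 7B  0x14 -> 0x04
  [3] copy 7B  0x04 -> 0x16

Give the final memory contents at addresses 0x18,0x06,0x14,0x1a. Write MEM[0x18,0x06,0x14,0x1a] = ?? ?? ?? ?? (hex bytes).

MEM[0x18,0x06,0x14,0x1a] = b2 b2 50 e5

#0 dst[0x12+8] := {0x3e,0x5c,0x50,0x2b,0xb2,0x69,0xe5,0xbb}
#1 dst[0x00+7] := {0xec,0x85,0x3d,0x06,0x01,0xca,0x41}
#2 dst[0x04+7] := {0x50,0x2b,0xb2,0x69,0xe5,0xbb,0x41}
#3 dst[0x16+7] := {0x50,0x2b,0xb2,0x69,0xe5,0xbb,0x41}
query mem[0x18]=0xb2, mem[0x06]=0xb2, mem[0x14]=0x50, mem[0x1a]=0xe5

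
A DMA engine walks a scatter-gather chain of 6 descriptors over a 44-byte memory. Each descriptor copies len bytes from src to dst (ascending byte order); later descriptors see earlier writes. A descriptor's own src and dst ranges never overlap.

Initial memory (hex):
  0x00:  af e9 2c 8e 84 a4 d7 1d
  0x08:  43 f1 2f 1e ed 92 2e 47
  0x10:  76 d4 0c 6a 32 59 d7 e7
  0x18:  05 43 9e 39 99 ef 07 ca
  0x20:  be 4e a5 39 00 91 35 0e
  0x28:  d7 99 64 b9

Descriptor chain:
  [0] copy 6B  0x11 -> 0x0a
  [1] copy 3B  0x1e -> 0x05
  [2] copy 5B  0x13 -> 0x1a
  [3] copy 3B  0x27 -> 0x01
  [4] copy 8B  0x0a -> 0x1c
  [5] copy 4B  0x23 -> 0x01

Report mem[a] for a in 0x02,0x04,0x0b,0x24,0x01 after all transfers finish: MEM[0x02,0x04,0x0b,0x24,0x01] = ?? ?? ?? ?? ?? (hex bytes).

[0] 0x11->0x0a len=6 : d4 0c 6a 32 59 d7
[1] 0x1e->0x05 len=3 : 07 ca be
[2] 0x13->0x1a len=5 : 6a 32 59 d7 e7
[3] 0x27->0x01 len=3 : 0e d7 99
[4] 0x0a->0x1c len=8 : d4 0c 6a 32 59 d7 76 d4
[5] 0x23->0x01 len=4 : d4 00 91 35
query mem[0x02]=0x00, mem[0x04]=0x35, mem[0x0b]=0x0c, mem[0x24]=0x00, mem[0x01]=0xd4

MEM[0x02,0x04,0x0b,0x24,0x01] = 00 35 0c 00 d4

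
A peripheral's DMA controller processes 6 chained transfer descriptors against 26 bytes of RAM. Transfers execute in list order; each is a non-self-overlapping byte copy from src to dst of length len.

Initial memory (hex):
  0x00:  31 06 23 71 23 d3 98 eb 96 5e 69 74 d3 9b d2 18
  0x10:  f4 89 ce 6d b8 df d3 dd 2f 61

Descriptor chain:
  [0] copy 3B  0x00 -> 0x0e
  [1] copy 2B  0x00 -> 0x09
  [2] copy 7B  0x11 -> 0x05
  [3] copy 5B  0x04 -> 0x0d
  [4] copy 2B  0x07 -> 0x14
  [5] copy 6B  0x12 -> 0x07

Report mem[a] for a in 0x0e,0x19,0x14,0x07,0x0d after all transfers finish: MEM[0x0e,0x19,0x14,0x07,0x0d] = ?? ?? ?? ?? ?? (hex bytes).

MEM[0x0e,0x19,0x14,0x07,0x0d] = 89 61 6d ce 23

[0] 0x00->0x0e len=3 : 31 06 23
[1] 0x00->0x09 len=2 : 31 06
[2] 0x11->0x05 len=7 : 89 ce 6d b8 df d3 dd
[3] 0x04->0x0d len=5 : 23 89 ce 6d b8
[4] 0x07->0x14 len=2 : 6d b8
[5] 0x12->0x07 len=6 : ce 6d 6d b8 d3 dd
query mem[0x0e]=0x89, mem[0x19]=0x61, mem[0x14]=0x6d, mem[0x07]=0xce, mem[0x0d]=0x23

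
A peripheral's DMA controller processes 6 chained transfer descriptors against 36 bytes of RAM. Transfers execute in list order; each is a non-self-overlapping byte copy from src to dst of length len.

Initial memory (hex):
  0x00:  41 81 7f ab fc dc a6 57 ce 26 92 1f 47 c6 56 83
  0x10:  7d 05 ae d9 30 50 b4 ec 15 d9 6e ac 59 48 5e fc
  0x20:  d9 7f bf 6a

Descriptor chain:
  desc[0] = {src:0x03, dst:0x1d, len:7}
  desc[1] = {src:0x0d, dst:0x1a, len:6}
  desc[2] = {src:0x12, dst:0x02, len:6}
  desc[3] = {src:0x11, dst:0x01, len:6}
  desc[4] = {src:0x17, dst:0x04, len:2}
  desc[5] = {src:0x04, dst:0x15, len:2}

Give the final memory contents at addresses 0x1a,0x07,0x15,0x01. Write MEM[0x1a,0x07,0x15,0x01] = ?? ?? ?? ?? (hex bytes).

[0] 0x03->0x1d len=7 : ab fc dc a6 57 ce 26
[1] 0x0d->0x1a len=6 : c6 56 83 7d 05 ae
[2] 0x12->0x02 len=6 : ae d9 30 50 b4 ec
[3] 0x11->0x01 len=6 : 05 ae d9 30 50 b4
[4] 0x17->0x04 len=2 : ec 15
[5] 0x04->0x15 len=2 : ec 15
query mem[0x1a]=0xc6, mem[0x07]=0xec, mem[0x15]=0xec, mem[0x01]=0x05

MEM[0x1a,0x07,0x15,0x01] = c6 ec ec 05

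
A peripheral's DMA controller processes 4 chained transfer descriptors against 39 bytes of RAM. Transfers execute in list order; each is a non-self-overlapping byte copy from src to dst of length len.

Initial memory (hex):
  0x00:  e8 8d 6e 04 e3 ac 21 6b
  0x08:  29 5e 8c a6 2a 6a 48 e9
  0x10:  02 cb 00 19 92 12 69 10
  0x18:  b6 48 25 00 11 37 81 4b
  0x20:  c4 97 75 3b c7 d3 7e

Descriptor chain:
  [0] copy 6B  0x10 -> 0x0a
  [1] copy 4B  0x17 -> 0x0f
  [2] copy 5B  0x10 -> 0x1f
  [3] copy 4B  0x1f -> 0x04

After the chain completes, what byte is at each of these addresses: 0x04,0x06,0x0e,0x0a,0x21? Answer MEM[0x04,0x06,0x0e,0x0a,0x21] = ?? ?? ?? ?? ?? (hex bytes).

D0: mem[0x0a..0x0f] <- [02 cb 00 19 92 12]
D1: mem[0x0f..0x12] <- [10 b6 48 25]
D2: mem[0x1f..0x23] <- [b6 48 25 19 92]
D3: mem[0x04..0x07] <- [b6 48 25 19]
query mem[0x04]=0xb6, mem[0x06]=0x25, mem[0x0e]=0x92, mem[0x0a]=0x02, mem[0x21]=0x25

MEM[0x04,0x06,0x0e,0x0a,0x21] = b6 25 92 02 25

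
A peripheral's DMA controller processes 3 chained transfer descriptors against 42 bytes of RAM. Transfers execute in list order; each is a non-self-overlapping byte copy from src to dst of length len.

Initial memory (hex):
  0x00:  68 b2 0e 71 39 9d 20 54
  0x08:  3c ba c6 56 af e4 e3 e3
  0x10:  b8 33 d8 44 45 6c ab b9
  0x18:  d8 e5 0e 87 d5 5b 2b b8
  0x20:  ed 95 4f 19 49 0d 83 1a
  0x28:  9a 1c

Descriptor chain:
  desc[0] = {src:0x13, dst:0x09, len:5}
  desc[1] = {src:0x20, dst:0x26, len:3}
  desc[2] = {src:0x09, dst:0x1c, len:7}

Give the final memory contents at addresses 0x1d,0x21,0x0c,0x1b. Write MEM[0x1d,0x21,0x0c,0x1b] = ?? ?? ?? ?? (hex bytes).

MEM[0x1d,0x21,0x0c,0x1b] = 45 e3 ab 87

#0 dst[0x09+5] := {0x44,0x45,0x6c,0xab,0xb9}
#1 dst[0x26+3] := {0xed,0x95,0x4f}
#2 dst[0x1c+7] := {0x44,0x45,0x6c,0xab,0xb9,0xe3,0xe3}
query mem[0x1d]=0x45, mem[0x21]=0xe3, mem[0x0c]=0xab, mem[0x1b]=0x87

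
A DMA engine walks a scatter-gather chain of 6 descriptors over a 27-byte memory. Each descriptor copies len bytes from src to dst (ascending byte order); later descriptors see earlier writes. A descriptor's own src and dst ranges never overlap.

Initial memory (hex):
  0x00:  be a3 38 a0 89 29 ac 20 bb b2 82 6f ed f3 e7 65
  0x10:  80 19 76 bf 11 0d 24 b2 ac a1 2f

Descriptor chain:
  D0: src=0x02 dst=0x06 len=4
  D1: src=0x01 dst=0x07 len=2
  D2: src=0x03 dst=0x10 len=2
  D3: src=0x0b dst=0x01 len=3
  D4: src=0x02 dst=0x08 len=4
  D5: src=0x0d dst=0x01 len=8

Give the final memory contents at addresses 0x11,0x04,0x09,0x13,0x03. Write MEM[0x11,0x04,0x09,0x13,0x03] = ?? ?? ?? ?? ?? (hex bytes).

MEM[0x11,0x04,0x09,0x13,0x03] = 89 a0 f3 bf 65

#0 dst[0x06+4] := {0x38,0xa0,0x89,0x29}
#1 dst[0x07+2] := {0xa3,0x38}
#2 dst[0x10+2] := {0xa0,0x89}
#3 dst[0x01+3] := {0x6f,0xed,0xf3}
#4 dst[0x08+4] := {0xed,0xf3,0x89,0x29}
#5 dst[0x01+8] := {0xf3,0xe7,0x65,0xa0,0x89,0x76,0xbf,0x11}
query mem[0x11]=0x89, mem[0x04]=0xa0, mem[0x09]=0xf3, mem[0x13]=0xbf, mem[0x03]=0x65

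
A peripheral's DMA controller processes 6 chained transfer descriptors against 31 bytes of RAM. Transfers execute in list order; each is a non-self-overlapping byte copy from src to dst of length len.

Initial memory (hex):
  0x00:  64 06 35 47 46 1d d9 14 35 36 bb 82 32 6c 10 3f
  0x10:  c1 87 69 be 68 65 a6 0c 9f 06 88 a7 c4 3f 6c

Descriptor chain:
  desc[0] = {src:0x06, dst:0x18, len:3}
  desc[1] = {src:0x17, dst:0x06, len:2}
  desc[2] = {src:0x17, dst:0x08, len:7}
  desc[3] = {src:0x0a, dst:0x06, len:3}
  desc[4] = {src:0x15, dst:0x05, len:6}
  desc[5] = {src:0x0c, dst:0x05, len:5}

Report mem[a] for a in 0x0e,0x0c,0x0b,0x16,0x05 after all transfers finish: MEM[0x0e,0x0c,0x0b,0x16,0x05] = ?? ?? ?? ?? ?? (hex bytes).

MEM[0x0e,0x0c,0x0b,0x16,0x05] = 3f a7 35 a6 a7

#0 dst[0x18+3] := {0xd9,0x14,0x35}
#1 dst[0x06+2] := {0x0c,0xd9}
#2 dst[0x08+7] := {0x0c,0xd9,0x14,0x35,0xa7,0xc4,0x3f}
#3 dst[0x06+3] := {0x14,0x35,0xa7}
#4 dst[0x05+6] := {0x65,0xa6,0x0c,0xd9,0x14,0x35}
#5 dst[0x05+5] := {0xa7,0xc4,0x3f,0x3f,0xc1}
query mem[0x0e]=0x3f, mem[0x0c]=0xa7, mem[0x0b]=0x35, mem[0x16]=0xa6, mem[0x05]=0xa7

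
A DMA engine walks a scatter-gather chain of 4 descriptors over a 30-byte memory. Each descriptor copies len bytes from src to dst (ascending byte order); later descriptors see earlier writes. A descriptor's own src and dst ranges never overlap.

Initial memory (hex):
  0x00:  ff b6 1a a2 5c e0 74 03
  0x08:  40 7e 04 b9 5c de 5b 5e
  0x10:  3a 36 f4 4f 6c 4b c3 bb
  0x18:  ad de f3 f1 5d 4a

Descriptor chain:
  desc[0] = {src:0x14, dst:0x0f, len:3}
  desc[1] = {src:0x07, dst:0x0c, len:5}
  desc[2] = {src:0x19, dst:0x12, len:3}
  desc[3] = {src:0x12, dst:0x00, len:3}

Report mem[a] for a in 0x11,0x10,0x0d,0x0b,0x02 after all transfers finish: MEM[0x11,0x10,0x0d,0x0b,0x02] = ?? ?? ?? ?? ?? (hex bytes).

[0] 0x14->0x0f len=3 : 6c 4b c3
[1] 0x07->0x0c len=5 : 03 40 7e 04 b9
[2] 0x19->0x12 len=3 : de f3 f1
[3] 0x12->0x00 len=3 : de f3 f1
query mem[0x11]=0xc3, mem[0x10]=0xb9, mem[0x0d]=0x40, mem[0x0b]=0xb9, mem[0x02]=0xf1

MEM[0x11,0x10,0x0d,0x0b,0x02] = c3 b9 40 b9 f1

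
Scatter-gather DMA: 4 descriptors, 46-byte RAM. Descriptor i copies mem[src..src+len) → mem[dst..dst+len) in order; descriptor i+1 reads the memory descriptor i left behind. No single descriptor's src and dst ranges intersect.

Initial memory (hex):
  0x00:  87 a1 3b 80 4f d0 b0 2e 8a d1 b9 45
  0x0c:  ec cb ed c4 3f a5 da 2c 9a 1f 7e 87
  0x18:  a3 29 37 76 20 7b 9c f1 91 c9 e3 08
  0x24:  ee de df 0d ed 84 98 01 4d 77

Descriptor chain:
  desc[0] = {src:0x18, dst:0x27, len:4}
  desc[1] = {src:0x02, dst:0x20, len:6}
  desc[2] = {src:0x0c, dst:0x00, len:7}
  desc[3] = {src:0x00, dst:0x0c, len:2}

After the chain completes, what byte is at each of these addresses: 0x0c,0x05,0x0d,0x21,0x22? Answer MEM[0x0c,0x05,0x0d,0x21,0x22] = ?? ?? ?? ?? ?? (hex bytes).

#0 dst[0x27+4] := {0xa3,0x29,0x37,0x76}
#1 dst[0x20+6] := {0x3b,0x80,0x4f,0xd0,0xb0,0x2e}
#2 dst[0x00+7] := {0xec,0xcb,0xed,0xc4,0x3f,0xa5,0xda}
#3 dst[0x0c+2] := {0xec,0xcb}
query mem[0x0c]=0xec, mem[0x05]=0xa5, mem[0x0d]=0xcb, mem[0x21]=0x80, mem[0x22]=0x4f

MEM[0x0c,0x05,0x0d,0x21,0x22] = ec a5 cb 80 4f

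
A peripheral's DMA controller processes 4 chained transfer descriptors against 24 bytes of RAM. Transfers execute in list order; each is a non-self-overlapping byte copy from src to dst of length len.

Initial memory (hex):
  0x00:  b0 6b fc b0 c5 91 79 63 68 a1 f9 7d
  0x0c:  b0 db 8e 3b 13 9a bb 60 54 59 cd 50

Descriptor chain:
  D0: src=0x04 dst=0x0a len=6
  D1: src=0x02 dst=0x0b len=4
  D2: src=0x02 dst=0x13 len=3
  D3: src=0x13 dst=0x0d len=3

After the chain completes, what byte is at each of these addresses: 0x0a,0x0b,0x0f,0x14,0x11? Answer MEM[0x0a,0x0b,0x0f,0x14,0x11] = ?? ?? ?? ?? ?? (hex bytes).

D0: mem[0x0a..0x0f] <- [c5 91 79 63 68 a1]
D1: mem[0x0b..0x0e] <- [fc b0 c5 91]
D2: mem[0x13..0x15] <- [fc b0 c5]
D3: mem[0x0d..0x0f] <- [fc b0 c5]
query mem[0x0a]=0xc5, mem[0x0b]=0xfc, mem[0x0f]=0xc5, mem[0x14]=0xb0, mem[0x11]=0x9a

MEM[0x0a,0x0b,0x0f,0x14,0x11] = c5 fc c5 b0 9a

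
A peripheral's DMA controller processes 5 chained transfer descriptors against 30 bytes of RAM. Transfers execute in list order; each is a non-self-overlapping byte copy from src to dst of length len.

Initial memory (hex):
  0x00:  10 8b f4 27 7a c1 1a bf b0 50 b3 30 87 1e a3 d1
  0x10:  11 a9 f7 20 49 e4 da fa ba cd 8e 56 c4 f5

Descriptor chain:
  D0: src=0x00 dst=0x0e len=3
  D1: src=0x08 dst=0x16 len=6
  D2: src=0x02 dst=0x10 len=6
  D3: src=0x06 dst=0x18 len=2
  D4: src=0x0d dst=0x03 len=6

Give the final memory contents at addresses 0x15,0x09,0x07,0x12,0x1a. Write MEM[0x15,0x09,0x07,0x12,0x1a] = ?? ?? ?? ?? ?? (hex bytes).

MEM[0x15,0x09,0x07,0x12,0x1a] = bf 50 27 7a 87

D0: mem[0x0e..0x10] <- [10 8b f4]
D1: mem[0x16..0x1b] <- [b0 50 b3 30 87 1e]
D2: mem[0x10..0x15] <- [f4 27 7a c1 1a bf]
D3: mem[0x18..0x19] <- [1a bf]
D4: mem[0x03..0x08] <- [1e 10 8b f4 27 7a]
query mem[0x15]=0xbf, mem[0x09]=0x50, mem[0x07]=0x27, mem[0x12]=0x7a, mem[0x1a]=0x87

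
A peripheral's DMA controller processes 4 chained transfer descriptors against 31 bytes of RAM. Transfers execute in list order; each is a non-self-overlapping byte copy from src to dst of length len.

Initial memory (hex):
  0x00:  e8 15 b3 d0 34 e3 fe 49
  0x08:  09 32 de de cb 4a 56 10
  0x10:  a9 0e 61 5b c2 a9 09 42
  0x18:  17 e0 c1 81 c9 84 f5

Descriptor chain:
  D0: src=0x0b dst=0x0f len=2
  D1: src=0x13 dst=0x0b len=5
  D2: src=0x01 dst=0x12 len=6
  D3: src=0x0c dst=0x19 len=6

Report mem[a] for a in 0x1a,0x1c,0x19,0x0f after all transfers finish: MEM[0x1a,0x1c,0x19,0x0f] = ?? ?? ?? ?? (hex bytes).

[0] 0x0b->0x0f len=2 : de cb
[1] 0x13->0x0b len=5 : 5b c2 a9 09 42
[2] 0x01->0x12 len=6 : 15 b3 d0 34 e3 fe
[3] 0x0c->0x19 len=6 : c2 a9 09 42 cb 0e
query mem[0x1a]=0xa9, mem[0x1c]=0x42, mem[0x19]=0xc2, mem[0x0f]=0x42

MEM[0x1a,0x1c,0x19,0x0f] = a9 42 c2 42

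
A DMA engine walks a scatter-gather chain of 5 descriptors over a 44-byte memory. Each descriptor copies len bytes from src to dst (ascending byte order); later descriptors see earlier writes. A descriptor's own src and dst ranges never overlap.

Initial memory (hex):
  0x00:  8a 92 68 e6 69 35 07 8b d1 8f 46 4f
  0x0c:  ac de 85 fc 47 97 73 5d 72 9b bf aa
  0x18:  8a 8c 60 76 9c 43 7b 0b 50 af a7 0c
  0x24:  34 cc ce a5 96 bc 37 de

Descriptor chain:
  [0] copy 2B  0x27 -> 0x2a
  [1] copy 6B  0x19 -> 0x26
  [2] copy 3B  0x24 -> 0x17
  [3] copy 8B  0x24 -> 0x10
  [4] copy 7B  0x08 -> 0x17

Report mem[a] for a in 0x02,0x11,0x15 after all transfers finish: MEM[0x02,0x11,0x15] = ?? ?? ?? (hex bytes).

D0: mem[0x2a..0x2b] <- [a5 96]
D1: mem[0x26..0x2b] <- [8c 60 76 9c 43 7b]
D2: mem[0x17..0x19] <- [34 cc 8c]
D3: mem[0x10..0x17] <- [34 cc 8c 60 76 9c 43 7b]
D4: mem[0x17..0x1d] <- [d1 8f 46 4f ac de 85]
query mem[0x02]=0x68, mem[0x11]=0xcc, mem[0x15]=0x9c

MEM[0x02,0x11,0x15] = 68 cc 9c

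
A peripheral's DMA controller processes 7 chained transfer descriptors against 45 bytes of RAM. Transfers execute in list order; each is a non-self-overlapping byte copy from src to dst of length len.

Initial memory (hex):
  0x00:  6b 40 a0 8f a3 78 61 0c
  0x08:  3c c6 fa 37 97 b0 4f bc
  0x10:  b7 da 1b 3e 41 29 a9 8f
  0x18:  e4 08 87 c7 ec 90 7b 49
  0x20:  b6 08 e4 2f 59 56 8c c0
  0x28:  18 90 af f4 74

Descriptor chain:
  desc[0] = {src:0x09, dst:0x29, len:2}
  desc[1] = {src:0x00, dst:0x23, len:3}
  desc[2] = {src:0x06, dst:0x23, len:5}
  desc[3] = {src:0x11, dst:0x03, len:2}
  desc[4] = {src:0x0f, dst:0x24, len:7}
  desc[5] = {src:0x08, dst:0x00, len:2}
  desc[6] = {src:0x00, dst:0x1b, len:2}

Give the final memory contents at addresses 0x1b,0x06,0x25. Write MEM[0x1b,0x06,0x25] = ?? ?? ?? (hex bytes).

MEM[0x1b,0x06,0x25] = 3c 61 b7

D0: mem[0x29..0x2a] <- [c6 fa]
D1: mem[0x23..0x25] <- [6b 40 a0]
D2: mem[0x23..0x27] <- [61 0c 3c c6 fa]
D3: mem[0x03..0x04] <- [da 1b]
D4: mem[0x24..0x2a] <- [bc b7 da 1b 3e 41 29]
D5: mem[0x00..0x01] <- [3c c6]
D6: mem[0x1b..0x1c] <- [3c c6]
query mem[0x1b]=0x3c, mem[0x06]=0x61, mem[0x25]=0xb7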